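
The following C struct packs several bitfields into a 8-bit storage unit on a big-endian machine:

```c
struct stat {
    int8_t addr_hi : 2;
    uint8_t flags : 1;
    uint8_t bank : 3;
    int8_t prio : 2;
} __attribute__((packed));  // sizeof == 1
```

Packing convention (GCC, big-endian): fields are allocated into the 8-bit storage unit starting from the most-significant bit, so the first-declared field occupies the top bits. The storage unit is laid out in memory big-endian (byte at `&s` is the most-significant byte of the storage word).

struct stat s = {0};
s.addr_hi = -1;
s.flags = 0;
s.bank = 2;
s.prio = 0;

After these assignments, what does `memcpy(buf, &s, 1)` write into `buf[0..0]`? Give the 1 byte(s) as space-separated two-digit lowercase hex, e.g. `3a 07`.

addr_hi:2 = -1 → 0x3 << 6 → word 0xc0
flags:1 = 0 → 0x0 << 5 → word 0xc0
bank:3 = 2 → 0x2 << 2 → word 0xc8
prio:2 = 0 → 0x0 << 0 → word 0xc8
word = 0xc8 → big-endian bytes:
  [0]=0xc8

c8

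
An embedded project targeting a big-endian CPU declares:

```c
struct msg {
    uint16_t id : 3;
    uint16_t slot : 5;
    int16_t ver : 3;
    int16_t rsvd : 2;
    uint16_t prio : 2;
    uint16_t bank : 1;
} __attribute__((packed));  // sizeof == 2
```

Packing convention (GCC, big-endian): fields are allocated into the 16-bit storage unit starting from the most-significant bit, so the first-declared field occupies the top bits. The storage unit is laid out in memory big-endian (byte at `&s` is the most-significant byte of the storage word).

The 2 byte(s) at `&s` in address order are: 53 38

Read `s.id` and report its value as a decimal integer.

[0]=0x53 [1]=0x38 (big-endian) → word 0x5338
id:3 @ bit 13 → (0x5338>>13)&0x7 = 0x2  ←
slot:5 @ bit 8 → (0x5338>>8)&0x1f = 0x13
ver:3 @ bit 5 → (0x5338>>5)&0x7 = 0x1
rsvd:2 @ bit 3 → (0x5338>>3)&0x3 = 0x3
prio:2 @ bit 1 → (0x5338>>1)&0x3 = 0x0
bank:1 @ bit 0 → (0x5338>>0)&0x1 = 0x0

2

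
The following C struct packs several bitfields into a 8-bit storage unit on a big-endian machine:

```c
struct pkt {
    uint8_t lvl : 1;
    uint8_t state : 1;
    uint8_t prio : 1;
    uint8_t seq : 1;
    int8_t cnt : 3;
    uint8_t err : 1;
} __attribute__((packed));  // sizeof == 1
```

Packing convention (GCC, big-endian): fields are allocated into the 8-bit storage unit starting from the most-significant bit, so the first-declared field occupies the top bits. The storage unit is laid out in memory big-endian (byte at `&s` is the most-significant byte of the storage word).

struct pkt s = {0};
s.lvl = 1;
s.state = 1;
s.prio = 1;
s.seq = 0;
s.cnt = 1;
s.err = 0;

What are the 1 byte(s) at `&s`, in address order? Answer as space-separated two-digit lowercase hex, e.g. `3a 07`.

e2

lvl:1 = 1 → 0x1 << 7 → word 0x80
state:1 = 1 → 0x1 << 6 → word 0xc0
prio:1 = 1 → 0x1 << 5 → word 0xe0
seq:1 = 0 → 0x0 << 4 → word 0xe0
cnt:3 = 1 → 0x1 << 1 → word 0xe2
err:1 = 0 → 0x0 << 0 → word 0xe2
word = 0xe2 → big-endian bytes:
  [0]=0xe2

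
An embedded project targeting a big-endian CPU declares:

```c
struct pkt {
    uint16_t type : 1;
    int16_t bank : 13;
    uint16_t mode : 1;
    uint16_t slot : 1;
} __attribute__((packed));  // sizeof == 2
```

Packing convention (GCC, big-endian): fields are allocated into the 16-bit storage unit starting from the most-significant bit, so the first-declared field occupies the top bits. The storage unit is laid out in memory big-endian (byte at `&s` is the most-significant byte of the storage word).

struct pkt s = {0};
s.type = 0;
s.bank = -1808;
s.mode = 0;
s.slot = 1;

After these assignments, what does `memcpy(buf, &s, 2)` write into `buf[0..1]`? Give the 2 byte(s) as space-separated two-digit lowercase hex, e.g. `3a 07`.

[15+:1] type=0 & 0x1 = 0x0; word=0x0000
[2+:13] bank=-1808 & 0x1fff = 0x18f0; word=0x63c0
[1+:1] mode=0 & 0x1 = 0x0; word=0x63c0
[0+:1] slot=1 & 0x1 = 0x1; word=0x63c1
word = 0x63c1 → big-endian bytes:
  [0]=0x63  [1]=0xc1

63 c1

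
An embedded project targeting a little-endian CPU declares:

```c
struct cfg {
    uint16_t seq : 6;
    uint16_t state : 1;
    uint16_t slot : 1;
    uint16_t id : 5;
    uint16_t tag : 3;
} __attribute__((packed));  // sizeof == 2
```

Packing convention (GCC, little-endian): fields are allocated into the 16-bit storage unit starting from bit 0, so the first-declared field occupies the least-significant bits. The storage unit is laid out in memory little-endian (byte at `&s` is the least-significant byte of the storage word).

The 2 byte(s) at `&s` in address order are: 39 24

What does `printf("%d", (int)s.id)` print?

4

[0]=0x39 [1]=0x24 (little-endian) → word 0x2439
seq [0+:6] = (word>>0) & 0x3f = 57
state [6+:1] = (word>>6) & 0x1 = 0
slot [7+:1] = (word>>7) & 0x1 = 0
id [8+:5] = (word>>8) & 0x1f = 4  ←
tag [13+:3] = (word>>13) & 0x7 = 1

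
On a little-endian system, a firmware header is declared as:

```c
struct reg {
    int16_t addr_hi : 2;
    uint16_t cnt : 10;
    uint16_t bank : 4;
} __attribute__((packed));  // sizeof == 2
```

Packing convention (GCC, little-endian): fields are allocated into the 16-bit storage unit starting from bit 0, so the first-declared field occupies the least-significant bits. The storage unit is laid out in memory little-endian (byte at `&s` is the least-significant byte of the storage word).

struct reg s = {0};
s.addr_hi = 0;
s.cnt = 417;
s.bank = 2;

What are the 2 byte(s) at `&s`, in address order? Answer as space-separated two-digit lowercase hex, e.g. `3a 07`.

84 26

addr_hi (2b) val=0 bits=0x0 at bit 0: 0x0000
cnt (10b) val=417 bits=0x1a1 at bit 2: 0x0684
bank (4b) val=2 bits=0x2 at bit 12: 0x2684
word = 0x2684 → little-endian bytes:
  [0]=0x84  [1]=0x26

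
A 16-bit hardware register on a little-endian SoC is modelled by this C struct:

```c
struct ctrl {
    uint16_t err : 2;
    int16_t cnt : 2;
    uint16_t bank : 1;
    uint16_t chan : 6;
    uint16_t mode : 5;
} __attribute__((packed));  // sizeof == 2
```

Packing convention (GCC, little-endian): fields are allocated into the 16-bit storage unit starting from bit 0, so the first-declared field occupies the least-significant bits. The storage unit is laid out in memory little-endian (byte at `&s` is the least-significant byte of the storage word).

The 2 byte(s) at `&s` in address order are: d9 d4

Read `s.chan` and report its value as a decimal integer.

38

[0]=0xd9 [1]=0xd4 (little-endian) → word 0xd4d9
err:2 @ bit 0 → (0xd4d9>>0)&0x3 = 0x1
cnt:2 @ bit 2 → (0xd4d9>>2)&0x3 = 0x2
bank:1 @ bit 4 → (0xd4d9>>4)&0x1 = 0x1
chan:6 @ bit 5 → (0xd4d9>>5)&0x3f = 0x26  ←
mode:5 @ bit 11 → (0xd4d9>>11)&0x1f = 0x1a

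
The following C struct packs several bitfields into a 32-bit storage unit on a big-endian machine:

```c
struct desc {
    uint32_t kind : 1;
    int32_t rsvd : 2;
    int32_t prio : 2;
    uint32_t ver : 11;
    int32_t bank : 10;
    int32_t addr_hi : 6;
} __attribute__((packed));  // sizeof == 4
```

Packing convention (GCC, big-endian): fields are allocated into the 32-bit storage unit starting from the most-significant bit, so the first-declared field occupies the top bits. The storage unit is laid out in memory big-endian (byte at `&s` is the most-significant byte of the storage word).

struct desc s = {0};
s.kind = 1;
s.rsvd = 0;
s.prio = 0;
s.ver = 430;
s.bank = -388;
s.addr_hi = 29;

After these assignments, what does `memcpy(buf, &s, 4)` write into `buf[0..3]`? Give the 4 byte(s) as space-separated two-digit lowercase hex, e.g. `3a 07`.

81 ae 9f 1d

kind (1b) val=1 bits=0x1 at bit 31: 0x80000000
rsvd (2b) val=0 bits=0x0 at bit 29: 0x80000000
prio (2b) val=0 bits=0x0 at bit 27: 0x80000000
ver (11b) val=430 bits=0x1ae at bit 16: 0x81ae0000
bank (10b) val=-388 bits=0x27c at bit 6: 0x81ae9f00
addr_hi (6b) val=29 bits=0x1d at bit 0: 0x81ae9f1d
word = 0x81ae9f1d → big-endian bytes:
  [0]=0x81  [1]=0xae  [2]=0x9f  [3]=0x1d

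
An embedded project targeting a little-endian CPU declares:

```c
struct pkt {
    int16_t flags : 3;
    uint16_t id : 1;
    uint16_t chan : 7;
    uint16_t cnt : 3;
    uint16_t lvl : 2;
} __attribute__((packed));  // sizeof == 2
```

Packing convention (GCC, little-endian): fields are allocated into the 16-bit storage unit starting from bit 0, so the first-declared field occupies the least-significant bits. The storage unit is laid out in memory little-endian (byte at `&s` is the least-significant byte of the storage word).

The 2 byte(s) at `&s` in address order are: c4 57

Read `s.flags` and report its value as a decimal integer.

-4

[0]=0xc4 [1]=0x57 (little-endian) → word 0x57c4
flags:3 @ bit 0 → (0x57c4>>0)&0x7 = 0x4  ←
id:1 @ bit 3 → (0x57c4>>3)&0x1 = 0x0
chan:7 @ bit 4 → (0x57c4>>4)&0x7f = 0x7c
cnt:3 @ bit 11 → (0x57c4>>11)&0x7 = 0x2
lvl:2 @ bit 14 → (0x57c4>>14)&0x3 = 0x1
flags signed 3b, MSB=1: 4 - 8 = -4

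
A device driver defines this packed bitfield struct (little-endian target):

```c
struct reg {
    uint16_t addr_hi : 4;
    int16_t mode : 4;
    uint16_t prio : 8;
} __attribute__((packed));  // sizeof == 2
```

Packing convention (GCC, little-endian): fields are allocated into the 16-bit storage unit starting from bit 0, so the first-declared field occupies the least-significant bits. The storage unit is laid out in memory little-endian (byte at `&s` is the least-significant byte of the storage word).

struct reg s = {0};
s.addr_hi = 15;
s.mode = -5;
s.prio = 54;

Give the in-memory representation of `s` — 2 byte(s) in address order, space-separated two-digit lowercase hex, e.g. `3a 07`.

bf 36

addr_hi:4 = 15 → 0xf << 0 → word 0x000f
mode:4 = -5 → 0xb << 4 → word 0x00bf
prio:8 = 54 → 0x36 << 8 → word 0x36bf
word = 0x36bf → little-endian bytes:
  [0]=0xbf  [1]=0x36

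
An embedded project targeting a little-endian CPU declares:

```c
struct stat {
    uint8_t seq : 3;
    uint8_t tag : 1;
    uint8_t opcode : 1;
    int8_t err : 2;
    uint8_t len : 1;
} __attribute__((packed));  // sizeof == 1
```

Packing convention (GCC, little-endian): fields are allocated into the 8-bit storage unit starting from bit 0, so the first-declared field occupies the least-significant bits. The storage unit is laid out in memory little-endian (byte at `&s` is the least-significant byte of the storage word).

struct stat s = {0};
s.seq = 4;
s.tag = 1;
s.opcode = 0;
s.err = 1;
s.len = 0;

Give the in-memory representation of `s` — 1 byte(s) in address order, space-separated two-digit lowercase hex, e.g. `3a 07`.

2c

seq (3b) val=4 bits=0x4 at bit 0: 0x04
tag (1b) val=1 bits=0x1 at bit 3: 0x0c
opcode (1b) val=0 bits=0x0 at bit 4: 0x0c
err (2b) val=1 bits=0x1 at bit 5: 0x2c
len (1b) val=0 bits=0x0 at bit 7: 0x2c
word = 0x2c → little-endian bytes:
  [0]=0x2c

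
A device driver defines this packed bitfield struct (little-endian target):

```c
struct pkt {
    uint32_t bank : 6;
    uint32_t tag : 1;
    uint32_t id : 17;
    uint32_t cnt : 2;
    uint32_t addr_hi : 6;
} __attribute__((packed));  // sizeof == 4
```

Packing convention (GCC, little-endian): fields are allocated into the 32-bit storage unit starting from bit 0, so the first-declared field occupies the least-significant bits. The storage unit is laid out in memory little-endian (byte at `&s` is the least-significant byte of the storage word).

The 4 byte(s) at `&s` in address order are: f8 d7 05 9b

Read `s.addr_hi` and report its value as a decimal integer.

[0]=0xf8 [1]=0xd7 [2]=0x05 [3]=0x9b (little-endian) → word 0x9b05d7f8
bank [0+:6] = (word>>0) & 0x3f = 56
tag [6+:1] = (word>>6) & 0x1 = 1
id [7+:17] = (word>>7) & 0x1ffff = 2991
cnt [24+:2] = (word>>24) & 0x3 = 3
addr_hi [26+:6] = (word>>26) & 0x3f = 38  ←

38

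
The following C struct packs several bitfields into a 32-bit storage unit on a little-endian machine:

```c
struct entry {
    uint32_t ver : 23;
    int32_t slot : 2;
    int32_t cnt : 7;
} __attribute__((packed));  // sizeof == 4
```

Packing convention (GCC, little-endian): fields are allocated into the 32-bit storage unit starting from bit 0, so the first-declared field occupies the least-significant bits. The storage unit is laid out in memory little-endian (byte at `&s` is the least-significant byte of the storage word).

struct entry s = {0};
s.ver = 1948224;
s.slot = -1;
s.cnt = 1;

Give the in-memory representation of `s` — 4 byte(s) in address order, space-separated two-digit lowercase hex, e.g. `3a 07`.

ver (23b) val=1948224 bits=0x1dba40 at bit 0: 0x001dba40
slot (2b) val=-1 bits=0x3 at bit 23: 0x019dba40
cnt (7b) val=1 bits=0x1 at bit 25: 0x039dba40
word = 0x039dba40 → little-endian bytes:
  [0]=0x40  [1]=0xba  [2]=0x9d  [3]=0x03

40 ba 9d 03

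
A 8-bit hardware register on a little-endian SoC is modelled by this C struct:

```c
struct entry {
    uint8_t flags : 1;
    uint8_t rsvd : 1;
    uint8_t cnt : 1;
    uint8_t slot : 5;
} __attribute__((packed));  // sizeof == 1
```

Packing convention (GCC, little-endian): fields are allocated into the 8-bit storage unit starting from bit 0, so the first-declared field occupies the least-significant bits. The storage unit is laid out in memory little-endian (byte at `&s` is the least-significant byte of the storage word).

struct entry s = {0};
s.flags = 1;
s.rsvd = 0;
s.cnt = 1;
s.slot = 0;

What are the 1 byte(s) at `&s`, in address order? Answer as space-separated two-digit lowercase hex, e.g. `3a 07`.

[0+:1] flags=1 & 0x1 = 0x1; word=0x01
[1+:1] rsvd=0 & 0x1 = 0x0; word=0x01
[2+:1] cnt=1 & 0x1 = 0x1; word=0x05
[3+:5] slot=0 & 0x1f = 0x0; word=0x05
word = 0x05 → little-endian bytes:
  [0]=0x05

05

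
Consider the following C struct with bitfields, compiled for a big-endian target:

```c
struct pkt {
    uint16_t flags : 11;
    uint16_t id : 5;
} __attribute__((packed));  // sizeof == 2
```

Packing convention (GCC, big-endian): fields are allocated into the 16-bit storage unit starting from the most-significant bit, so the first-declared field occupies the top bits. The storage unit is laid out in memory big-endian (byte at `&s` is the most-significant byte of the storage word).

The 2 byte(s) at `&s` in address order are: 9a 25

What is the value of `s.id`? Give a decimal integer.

[0]=0x9a [1]=0x25 (big-endian) → word 0x9a25
flags:11 @ bit 5 → (0x9a25>>5)&0x7ff = 0x4d1
id:5 @ bit 0 → (0x9a25>>0)&0x1f = 0x5  ←

5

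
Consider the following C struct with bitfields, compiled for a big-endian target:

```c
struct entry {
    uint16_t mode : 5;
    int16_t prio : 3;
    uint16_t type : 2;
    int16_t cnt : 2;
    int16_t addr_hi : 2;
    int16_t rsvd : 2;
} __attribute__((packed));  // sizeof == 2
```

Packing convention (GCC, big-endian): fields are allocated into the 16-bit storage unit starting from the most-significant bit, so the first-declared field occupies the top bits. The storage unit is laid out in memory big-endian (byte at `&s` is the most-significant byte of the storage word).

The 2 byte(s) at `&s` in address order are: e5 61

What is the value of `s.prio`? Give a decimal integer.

[0]=0xe5 [1]=0x61 (big-endian) → word 0xe561
mode [11+:5] = (word>>11) & 0x1f = 28
prio [8+:3] = (word>>8) & 0x7 = 5  ←
type [6+:2] = (word>>6) & 0x3 = 1
cnt [4+:2] = (word>>4) & 0x3 = 2
addr_hi [2+:2] = (word>>2) & 0x3 = 0
rsvd [0+:2] = (word>>0) & 0x3 = 1
prio signed 3b, MSB=1: 5 - 8 = -3

-3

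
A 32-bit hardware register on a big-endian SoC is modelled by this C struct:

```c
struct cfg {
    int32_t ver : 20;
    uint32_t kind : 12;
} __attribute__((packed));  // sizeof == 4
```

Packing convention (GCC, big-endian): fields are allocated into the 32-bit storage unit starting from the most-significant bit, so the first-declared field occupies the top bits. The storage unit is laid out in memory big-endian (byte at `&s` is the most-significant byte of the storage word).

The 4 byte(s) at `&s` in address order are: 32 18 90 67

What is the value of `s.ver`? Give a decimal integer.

[0]=0x32 [1]=0x18 [2]=0x90 [3]=0x67 (big-endian) → word 0x32189067
ver [12+:20] = (word>>12) & 0xfffff = 205193  ←
kind [0+:12] = (word>>0) & 0xfff = 103
ver signed 20b, MSB=0: value = 205193

205193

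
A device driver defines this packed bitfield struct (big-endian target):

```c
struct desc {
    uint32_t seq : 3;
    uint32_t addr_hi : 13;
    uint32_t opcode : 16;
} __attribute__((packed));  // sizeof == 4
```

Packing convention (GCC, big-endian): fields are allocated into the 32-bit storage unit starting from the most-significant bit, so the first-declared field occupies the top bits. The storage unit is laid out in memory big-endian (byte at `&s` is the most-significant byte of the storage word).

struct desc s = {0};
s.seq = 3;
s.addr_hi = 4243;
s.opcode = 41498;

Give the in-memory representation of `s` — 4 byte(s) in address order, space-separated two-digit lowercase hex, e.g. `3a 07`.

seq (3b) val=3 bits=0x3 at bit 29: 0x60000000
addr_hi (13b) val=4243 bits=0x1093 at bit 16: 0x70930000
opcode (16b) val=41498 bits=0xa21a at bit 0: 0x7093a21a
word = 0x7093a21a → big-endian bytes:
  [0]=0x70  [1]=0x93  [2]=0xa2  [3]=0x1a

70 93 a2 1a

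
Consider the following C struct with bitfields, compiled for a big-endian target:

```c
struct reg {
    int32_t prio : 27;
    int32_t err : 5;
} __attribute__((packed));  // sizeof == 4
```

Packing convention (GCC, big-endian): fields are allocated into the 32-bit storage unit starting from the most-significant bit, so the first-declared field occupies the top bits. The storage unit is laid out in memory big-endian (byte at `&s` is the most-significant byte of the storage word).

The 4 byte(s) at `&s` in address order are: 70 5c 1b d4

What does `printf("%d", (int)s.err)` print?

[0]=0x70 [1]=0x5c [2]=0x1b [3]=0xd4 (big-endian) → word 0x705c1bd4
prio [5+:27] = (word>>5) & 0x7ffffff = 58908894
err [0+:5] = (word>>0) & 0x1f = 20  ←
err signed 5b, MSB=1: 20 - 32 = -12

-12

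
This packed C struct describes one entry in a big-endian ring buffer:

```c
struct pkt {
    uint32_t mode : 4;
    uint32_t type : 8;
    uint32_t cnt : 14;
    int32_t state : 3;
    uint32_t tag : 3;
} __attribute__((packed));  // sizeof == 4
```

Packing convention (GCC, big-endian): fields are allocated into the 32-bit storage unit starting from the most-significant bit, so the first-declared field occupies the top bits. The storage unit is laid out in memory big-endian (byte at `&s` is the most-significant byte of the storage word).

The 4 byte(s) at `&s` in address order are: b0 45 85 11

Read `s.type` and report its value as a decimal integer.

[0]=0xb0 [1]=0x45 [2]=0x85 [3]=0x11 (big-endian) → word 0xb0458511
mode:4 @ bit 28 → (0xb0458511>>28)&0xf = 0xb
type:8 @ bit 20 → (0xb0458511>>20)&0xff = 0x4  ←
cnt:14 @ bit 6 → (0xb0458511>>6)&0x3fff = 0x1614
state:3 @ bit 3 → (0xb0458511>>3)&0x7 = 0x2
tag:3 @ bit 0 → (0xb0458511>>0)&0x7 = 0x1

4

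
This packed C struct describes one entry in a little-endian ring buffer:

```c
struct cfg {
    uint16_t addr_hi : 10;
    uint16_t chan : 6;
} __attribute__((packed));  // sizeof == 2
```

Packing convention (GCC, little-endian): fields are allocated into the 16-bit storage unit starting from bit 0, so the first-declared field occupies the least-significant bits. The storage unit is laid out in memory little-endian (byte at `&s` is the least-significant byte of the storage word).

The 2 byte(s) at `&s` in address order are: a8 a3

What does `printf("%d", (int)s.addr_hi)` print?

[0]=0xa8 [1]=0xa3 (little-endian) → word 0xa3a8
addr_hi:10 @ bit 0 → (0xa3a8>>0)&0x3ff = 0x3a8  ←
chan:6 @ bit 10 → (0xa3a8>>10)&0x3f = 0x28

936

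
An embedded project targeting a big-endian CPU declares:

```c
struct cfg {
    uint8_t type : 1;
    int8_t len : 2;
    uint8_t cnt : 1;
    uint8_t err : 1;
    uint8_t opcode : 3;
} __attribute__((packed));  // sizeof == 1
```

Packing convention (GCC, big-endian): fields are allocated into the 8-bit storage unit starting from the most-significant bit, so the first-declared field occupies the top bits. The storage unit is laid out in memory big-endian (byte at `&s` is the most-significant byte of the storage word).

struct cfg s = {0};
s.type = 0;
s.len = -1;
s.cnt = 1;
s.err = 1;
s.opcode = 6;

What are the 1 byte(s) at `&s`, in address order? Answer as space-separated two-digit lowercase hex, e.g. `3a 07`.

7e

type:1 = 0 → 0x0 << 7 → word 0x00
len:2 = -1 → 0x3 << 5 → word 0x60
cnt:1 = 1 → 0x1 << 4 → word 0x70
err:1 = 1 → 0x1 << 3 → word 0x78
opcode:3 = 6 → 0x6 << 0 → word 0x7e
word = 0x7e → big-endian bytes:
  [0]=0x7e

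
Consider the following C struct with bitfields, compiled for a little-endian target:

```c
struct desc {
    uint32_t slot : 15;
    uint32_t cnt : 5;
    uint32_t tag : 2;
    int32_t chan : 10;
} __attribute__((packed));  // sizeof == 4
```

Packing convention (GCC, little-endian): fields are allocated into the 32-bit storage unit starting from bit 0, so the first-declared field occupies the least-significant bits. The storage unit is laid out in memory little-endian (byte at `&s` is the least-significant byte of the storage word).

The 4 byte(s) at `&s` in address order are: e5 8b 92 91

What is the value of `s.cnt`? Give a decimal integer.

[0]=0xe5 [1]=0x8b [2]=0x92 [3]=0x91 (little-endian) → word 0x91928be5
slot [0+:15] = (word>>0) & 0x7fff = 3045
cnt [15+:5] = (word>>15) & 0x1f = 5  ←
tag [20+:2] = (word>>20) & 0x3 = 1
chan [22+:10] = (word>>22) & 0x3ff = 582

5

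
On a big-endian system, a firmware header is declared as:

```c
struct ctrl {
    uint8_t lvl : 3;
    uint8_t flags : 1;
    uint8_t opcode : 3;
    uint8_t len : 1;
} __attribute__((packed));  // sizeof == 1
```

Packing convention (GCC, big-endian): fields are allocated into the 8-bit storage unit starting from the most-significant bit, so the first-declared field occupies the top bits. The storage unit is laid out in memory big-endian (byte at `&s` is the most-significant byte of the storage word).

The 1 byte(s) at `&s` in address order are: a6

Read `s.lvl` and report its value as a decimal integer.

5

[0]=0xa6 (big-endian) → word 0xa6
lvl:3 @ bit 5 → (0xa6>>5)&0x7 = 0x5  ←
flags:1 @ bit 4 → (0xa6>>4)&0x1 = 0x0
opcode:3 @ bit 1 → (0xa6>>1)&0x7 = 0x3
len:1 @ bit 0 → (0xa6>>0)&0x1 = 0x0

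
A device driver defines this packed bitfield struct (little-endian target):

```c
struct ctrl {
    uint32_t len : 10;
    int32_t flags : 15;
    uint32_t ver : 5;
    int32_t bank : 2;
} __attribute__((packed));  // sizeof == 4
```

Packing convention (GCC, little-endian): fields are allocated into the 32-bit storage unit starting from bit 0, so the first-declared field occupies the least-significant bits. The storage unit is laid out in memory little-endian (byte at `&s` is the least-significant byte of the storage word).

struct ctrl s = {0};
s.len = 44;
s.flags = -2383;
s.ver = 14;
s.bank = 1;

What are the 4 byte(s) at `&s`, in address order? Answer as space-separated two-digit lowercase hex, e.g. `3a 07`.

[0+:10] len=44 & 0x3ff = 0x2c; word=0x0000002c
[10+:15] flags=-2383 & 0x7fff = 0x76b1; word=0x01dac42c
[25+:5] ver=14 & 0x1f = 0xe; word=0x1ddac42c
[30+:2] bank=1 & 0x3 = 0x1; word=0x5ddac42c
word = 0x5ddac42c → little-endian bytes:
  [0]=0x2c  [1]=0xc4  [2]=0xda  [3]=0x5d

2c c4 da 5d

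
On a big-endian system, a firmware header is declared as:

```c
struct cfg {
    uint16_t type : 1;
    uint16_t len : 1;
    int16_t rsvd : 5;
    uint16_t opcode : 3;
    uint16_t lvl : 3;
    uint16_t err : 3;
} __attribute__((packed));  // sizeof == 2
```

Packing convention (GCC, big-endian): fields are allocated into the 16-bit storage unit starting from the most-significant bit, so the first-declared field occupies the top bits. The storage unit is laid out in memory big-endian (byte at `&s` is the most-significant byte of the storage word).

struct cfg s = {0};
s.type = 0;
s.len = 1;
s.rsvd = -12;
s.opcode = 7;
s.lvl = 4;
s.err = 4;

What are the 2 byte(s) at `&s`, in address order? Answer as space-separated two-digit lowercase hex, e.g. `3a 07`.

69 e4

type (1b) val=0 bits=0x0 at bit 15: 0x0000
len (1b) val=1 bits=0x1 at bit 14: 0x4000
rsvd (5b) val=-12 bits=0x14 at bit 9: 0x6800
opcode (3b) val=7 bits=0x7 at bit 6: 0x69c0
lvl (3b) val=4 bits=0x4 at bit 3: 0x69e0
err (3b) val=4 bits=0x4 at bit 0: 0x69e4
word = 0x69e4 → big-endian bytes:
  [0]=0x69  [1]=0xe4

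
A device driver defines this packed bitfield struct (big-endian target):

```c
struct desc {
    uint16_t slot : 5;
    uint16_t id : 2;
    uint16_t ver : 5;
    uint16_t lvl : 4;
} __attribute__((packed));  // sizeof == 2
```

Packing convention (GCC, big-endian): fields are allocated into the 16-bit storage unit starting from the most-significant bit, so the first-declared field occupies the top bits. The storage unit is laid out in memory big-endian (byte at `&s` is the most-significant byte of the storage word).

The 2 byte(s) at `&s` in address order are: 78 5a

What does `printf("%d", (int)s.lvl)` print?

10

[0]=0x78 [1]=0x5a (big-endian) → word 0x785a
slot:5 @ bit 11 → (0x785a>>11)&0x1f = 0xf
id:2 @ bit 9 → (0x785a>>9)&0x3 = 0x0
ver:5 @ bit 4 → (0x785a>>4)&0x1f = 0x5
lvl:4 @ bit 0 → (0x785a>>0)&0xf = 0xa  ←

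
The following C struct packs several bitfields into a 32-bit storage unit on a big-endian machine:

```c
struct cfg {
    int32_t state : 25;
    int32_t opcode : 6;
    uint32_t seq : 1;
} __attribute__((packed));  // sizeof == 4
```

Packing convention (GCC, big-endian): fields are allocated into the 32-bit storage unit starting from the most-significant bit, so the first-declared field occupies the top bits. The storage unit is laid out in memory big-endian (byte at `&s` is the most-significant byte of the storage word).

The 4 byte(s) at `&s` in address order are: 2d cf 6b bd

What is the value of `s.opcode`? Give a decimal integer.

[0]=0x2d [1]=0xcf [2]=0x6b [3]=0xbd (big-endian) → word 0x2dcf6bbd
state [7+:25] = (word>>7) & 0x1ffffff = 6004439
opcode [1+:6] = (word>>1) & 0x3f = 30  ←
seq [0+:1] = (word>>0) & 0x1 = 1
opcode signed 6b, MSB=0: value = 30

30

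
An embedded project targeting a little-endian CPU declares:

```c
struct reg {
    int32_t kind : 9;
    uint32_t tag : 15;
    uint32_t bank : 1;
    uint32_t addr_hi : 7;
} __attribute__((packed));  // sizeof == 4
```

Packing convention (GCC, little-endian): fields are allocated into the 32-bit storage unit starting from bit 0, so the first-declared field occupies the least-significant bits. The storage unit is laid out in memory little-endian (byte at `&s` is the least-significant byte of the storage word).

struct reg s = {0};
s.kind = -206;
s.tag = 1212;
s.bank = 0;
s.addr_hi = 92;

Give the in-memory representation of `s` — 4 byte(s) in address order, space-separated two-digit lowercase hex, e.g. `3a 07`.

kind:9 = -206 → 0x132 << 0 → word 0x00000132
tag:15 = 1212 → 0x4bc << 9 → word 0x00097932
bank:1 = 0 → 0x0 << 24 → word 0x00097932
addr_hi:7 = 92 → 0x5c << 25 → word 0xb8097932
word = 0xb8097932 → little-endian bytes:
  [0]=0x32  [1]=0x79  [2]=0x09  [3]=0xb8

32 79 09 b8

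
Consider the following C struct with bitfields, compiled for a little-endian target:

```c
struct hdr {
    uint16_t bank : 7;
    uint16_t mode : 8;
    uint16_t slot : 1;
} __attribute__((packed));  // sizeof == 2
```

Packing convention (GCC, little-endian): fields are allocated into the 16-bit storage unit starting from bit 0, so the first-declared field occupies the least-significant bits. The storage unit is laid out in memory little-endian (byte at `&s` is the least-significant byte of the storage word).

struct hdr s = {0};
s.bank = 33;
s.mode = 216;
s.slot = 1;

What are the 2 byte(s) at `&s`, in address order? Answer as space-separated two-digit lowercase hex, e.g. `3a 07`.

bank (7b) val=33 bits=0x21 at bit 0: 0x0021
mode (8b) val=216 bits=0xd8 at bit 7: 0x6c21
slot (1b) val=1 bits=0x1 at bit 15: 0xec21
word = 0xec21 → little-endian bytes:
  [0]=0x21  [1]=0xec

21 ec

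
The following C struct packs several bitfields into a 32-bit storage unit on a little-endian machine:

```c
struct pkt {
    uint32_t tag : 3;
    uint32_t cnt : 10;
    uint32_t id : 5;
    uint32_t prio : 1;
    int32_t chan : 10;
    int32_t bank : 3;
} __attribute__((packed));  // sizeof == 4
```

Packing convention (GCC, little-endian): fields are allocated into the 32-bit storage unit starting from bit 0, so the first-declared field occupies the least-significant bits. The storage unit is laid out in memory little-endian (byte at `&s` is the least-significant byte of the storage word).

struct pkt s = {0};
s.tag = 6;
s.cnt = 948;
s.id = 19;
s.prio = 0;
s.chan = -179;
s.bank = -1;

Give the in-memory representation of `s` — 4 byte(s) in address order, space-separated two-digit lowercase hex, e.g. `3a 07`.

tag:3 = 6 → 0x6 << 0 → word 0x00000006
cnt:10 = 948 → 0x3b4 << 3 → word 0x00001da6
id:5 = 19 → 0x13 << 13 → word 0x00027da6
prio:1 = 0 → 0x0 << 18 → word 0x00027da6
chan:10 = -179 → 0x34d << 19 → word 0x1a6a7da6
bank:3 = -1 → 0x7 << 29 → word 0xfa6a7da6
word = 0xfa6a7da6 → little-endian bytes:
  [0]=0xa6  [1]=0x7d  [2]=0x6a  [3]=0xfa

a6 7d 6a fa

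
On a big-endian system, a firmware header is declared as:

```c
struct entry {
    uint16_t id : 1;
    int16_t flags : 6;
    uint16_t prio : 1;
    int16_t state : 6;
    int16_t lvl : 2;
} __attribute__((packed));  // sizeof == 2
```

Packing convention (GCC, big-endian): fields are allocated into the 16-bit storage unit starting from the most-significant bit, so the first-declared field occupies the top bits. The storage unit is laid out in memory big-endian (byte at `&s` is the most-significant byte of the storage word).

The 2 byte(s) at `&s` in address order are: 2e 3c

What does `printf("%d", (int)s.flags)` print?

[0]=0x2e [1]=0x3c (big-endian) → word 0x2e3c
id [15+:1] = (word>>15) & 0x1 = 0
flags [9+:6] = (word>>9) & 0x3f = 23  ←
prio [8+:1] = (word>>8) & 0x1 = 0
state [2+:6] = (word>>2) & 0x3f = 15
lvl [0+:2] = (word>>0) & 0x3 = 0
flags signed 6b, MSB=0: value = 23

23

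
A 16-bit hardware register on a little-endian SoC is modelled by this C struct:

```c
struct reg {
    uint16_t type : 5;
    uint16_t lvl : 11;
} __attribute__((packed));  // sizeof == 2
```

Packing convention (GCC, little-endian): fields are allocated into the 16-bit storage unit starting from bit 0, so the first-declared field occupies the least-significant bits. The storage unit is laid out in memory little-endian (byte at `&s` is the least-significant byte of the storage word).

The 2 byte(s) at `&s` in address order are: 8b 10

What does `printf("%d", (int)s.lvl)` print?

[0]=0x8b [1]=0x10 (little-endian) → word 0x108b
type:5 @ bit 0 → (0x108b>>0)&0x1f = 0xb
lvl:11 @ bit 5 → (0x108b>>5)&0x7ff = 0x84  ←

132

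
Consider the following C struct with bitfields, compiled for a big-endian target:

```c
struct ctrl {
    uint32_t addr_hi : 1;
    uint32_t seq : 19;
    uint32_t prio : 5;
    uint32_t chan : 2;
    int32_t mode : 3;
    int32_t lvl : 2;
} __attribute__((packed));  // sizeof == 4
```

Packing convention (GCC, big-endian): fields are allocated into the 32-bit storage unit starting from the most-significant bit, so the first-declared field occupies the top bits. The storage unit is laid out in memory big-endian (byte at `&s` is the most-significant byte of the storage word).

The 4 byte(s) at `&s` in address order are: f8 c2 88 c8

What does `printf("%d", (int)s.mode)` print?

2

[0]=0xf8 [1]=0xc2 [2]=0x88 [3]=0xc8 (big-endian) → word 0xf8c288c8
addr_hi:1 @ bit 31 → (0xf8c288c8>>31)&0x1 = 0x1
seq:19 @ bit 12 → (0xf8c288c8>>12)&0x7ffff = 0x78c28
prio:5 @ bit 7 → (0xf8c288c8>>7)&0x1f = 0x11
chan:2 @ bit 5 → (0xf8c288c8>>5)&0x3 = 0x2
mode:3 @ bit 2 → (0xf8c288c8>>2)&0x7 = 0x2  ←
lvl:2 @ bit 0 → (0xf8c288c8>>0)&0x3 = 0x0
mode signed 3b, MSB=0: value = 2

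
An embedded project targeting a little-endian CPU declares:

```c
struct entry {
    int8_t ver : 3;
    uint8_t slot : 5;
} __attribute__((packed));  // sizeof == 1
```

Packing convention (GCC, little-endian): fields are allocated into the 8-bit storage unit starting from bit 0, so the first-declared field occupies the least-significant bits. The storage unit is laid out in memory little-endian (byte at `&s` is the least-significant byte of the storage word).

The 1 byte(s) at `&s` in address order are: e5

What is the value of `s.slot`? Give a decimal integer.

[0]=0xe5 (little-endian) → word 0xe5
ver [0+:3] = (word>>0) & 0x7 = 5
slot [3+:5] = (word>>3) & 0x1f = 28  ←

28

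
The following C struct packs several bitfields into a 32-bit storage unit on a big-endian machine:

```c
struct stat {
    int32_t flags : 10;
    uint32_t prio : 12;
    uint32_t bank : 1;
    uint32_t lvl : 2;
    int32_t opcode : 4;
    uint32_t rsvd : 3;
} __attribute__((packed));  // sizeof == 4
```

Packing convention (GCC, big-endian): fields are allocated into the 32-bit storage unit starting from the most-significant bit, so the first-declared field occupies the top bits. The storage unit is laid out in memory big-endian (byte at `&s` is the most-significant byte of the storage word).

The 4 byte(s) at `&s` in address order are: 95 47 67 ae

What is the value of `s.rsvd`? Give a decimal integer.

[0]=0x95 [1]=0x47 [2]=0x67 [3]=0xae (big-endian) → word 0x954767ae
flags [22+:10] = (word>>22) & 0x3ff = 597
prio [10+:12] = (word>>10) & 0xfff = 473
bank [9+:1] = (word>>9) & 0x1 = 1
lvl [7+:2] = (word>>7) & 0x3 = 3
opcode [3+:4] = (word>>3) & 0xf = 5
rsvd [0+:3] = (word>>0) & 0x7 = 6  ←

6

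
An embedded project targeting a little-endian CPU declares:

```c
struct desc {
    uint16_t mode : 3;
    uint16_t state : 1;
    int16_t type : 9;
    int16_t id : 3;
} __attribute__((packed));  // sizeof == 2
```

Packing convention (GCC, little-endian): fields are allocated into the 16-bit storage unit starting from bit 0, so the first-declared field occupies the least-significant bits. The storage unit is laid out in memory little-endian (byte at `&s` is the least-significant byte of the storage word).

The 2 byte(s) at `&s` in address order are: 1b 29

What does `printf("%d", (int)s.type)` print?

[0]=0x1b [1]=0x29 (little-endian) → word 0x291b
mode:3 @ bit 0 → (0x291b>>0)&0x7 = 0x3
state:1 @ bit 3 → (0x291b>>3)&0x1 = 0x1
type:9 @ bit 4 → (0x291b>>4)&0x1ff = 0x91  ←
id:3 @ bit 13 → (0x291b>>13)&0x7 = 0x1
type signed 9b, MSB=0: value = 145

145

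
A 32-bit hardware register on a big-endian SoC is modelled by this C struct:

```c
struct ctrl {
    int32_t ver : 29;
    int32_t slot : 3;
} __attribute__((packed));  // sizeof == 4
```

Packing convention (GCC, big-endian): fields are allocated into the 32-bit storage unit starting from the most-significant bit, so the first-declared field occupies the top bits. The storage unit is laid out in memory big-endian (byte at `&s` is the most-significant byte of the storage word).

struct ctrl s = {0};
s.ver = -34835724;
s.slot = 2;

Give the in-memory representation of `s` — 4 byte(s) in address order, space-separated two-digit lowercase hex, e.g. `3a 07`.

ver:29 = -34835724 → 0x1dec72f4 << 3 → word 0xef6397a0
slot:3 = 2 → 0x2 << 0 → word 0xef6397a2
word = 0xef6397a2 → big-endian bytes:
  [0]=0xef  [1]=0x63  [2]=0x97  [3]=0xa2

ef 63 97 a2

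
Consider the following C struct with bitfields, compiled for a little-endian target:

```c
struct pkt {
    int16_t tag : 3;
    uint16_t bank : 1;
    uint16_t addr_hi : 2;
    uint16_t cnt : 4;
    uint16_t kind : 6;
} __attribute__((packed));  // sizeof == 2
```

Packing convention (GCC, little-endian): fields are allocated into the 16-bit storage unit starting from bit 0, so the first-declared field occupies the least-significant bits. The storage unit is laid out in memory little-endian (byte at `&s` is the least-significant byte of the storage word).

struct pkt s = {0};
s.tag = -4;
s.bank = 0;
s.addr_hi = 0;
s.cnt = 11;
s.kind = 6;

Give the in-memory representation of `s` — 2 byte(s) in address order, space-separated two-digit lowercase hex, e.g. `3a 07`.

c4 1a

[0+:3] tag=-4 & 0x7 = 0x4; word=0x0004
[3+:1] bank=0 & 0x1 = 0x0; word=0x0004
[4+:2] addr_hi=0 & 0x3 = 0x0; word=0x0004
[6+:4] cnt=11 & 0xf = 0xb; word=0x02c4
[10+:6] kind=6 & 0x3f = 0x6; word=0x1ac4
word = 0x1ac4 → little-endian bytes:
  [0]=0xc4  [1]=0x1a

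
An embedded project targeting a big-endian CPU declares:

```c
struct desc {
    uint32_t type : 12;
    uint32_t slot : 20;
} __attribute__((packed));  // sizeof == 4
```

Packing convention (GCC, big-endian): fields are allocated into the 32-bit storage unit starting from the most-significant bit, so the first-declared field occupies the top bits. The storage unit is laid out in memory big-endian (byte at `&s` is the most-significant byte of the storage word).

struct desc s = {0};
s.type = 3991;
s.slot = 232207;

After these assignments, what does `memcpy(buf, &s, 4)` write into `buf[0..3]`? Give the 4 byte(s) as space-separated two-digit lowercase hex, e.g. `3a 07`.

type:12 = 3991 → 0xf97 << 20 → word 0xf9700000
slot:20 = 232207 → 0x38b0f << 0 → word 0xf9738b0f
word = 0xf9738b0f → big-endian bytes:
  [0]=0xf9  [1]=0x73  [2]=0x8b  [3]=0x0f

f9 73 8b 0f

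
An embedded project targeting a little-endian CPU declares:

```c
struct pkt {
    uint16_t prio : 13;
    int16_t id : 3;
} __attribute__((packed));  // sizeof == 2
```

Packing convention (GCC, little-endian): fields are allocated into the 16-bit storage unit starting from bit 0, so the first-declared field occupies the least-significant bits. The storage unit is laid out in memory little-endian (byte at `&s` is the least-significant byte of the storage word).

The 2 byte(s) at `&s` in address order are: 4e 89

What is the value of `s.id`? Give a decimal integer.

-4

[0]=0x4e [1]=0x89 (little-endian) → word 0x894e
prio [0+:13] = (word>>0) & 0x1fff = 2382
id [13+:3] = (word>>13) & 0x7 = 4  ←
id signed 3b, MSB=1: 4 - 8 = -4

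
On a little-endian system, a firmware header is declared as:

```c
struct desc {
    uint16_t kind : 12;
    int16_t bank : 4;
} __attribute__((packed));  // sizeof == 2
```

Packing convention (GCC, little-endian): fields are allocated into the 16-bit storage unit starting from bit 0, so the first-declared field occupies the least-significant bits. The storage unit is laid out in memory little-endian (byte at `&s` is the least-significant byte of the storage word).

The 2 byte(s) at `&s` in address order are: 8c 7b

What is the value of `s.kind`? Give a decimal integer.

[0]=0x8c [1]=0x7b (little-endian) → word 0x7b8c
kind [0+:12] = (word>>0) & 0xfff = 2956  ←
bank [12+:4] = (word>>12) & 0xf = 7

2956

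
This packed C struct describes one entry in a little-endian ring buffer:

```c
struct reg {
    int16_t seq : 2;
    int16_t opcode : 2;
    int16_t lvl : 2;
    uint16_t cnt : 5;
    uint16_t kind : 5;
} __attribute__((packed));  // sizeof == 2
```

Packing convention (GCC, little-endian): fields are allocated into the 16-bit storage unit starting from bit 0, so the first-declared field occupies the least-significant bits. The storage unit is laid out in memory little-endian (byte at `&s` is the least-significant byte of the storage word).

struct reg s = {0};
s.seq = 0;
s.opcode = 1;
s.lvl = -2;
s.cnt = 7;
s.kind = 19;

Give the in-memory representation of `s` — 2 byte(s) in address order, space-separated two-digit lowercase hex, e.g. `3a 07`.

seq:2 = 0 → 0x0 << 0 → word 0x0000
opcode:2 = 1 → 0x1 << 2 → word 0x0004
lvl:2 = -2 → 0x2 << 4 → word 0x0024
cnt:5 = 7 → 0x7 << 6 → word 0x01e4
kind:5 = 19 → 0x13 << 11 → word 0x99e4
word = 0x99e4 → little-endian bytes:
  [0]=0xe4  [1]=0x99

e4 99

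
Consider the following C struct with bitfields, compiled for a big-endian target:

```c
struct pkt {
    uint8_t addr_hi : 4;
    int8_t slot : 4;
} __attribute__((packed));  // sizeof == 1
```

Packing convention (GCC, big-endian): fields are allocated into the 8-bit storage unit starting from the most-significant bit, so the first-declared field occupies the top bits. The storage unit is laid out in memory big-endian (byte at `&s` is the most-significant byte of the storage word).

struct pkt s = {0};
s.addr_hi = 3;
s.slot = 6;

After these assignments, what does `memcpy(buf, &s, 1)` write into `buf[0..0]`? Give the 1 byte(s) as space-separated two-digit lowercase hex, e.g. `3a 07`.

[4+:4] addr_hi=3 & 0xf = 0x3; word=0x30
[0+:4] slot=6 & 0xf = 0x6; word=0x36
word = 0x36 → big-endian bytes:
  [0]=0x36

36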